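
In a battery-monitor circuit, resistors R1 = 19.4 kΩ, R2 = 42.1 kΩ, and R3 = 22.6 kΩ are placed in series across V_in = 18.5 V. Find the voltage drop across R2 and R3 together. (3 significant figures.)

Series total: ΣR = 19.4 + 42.1 + 22.6 = 84.10 kΩ.
R_{R2..R3} = 42.1 + 22.6 = 64.70 kΩ.
By the voltage-divider rule, V = 18.5 × 64.70/84.10 = 14.23 V.

V ≈ 14.2 V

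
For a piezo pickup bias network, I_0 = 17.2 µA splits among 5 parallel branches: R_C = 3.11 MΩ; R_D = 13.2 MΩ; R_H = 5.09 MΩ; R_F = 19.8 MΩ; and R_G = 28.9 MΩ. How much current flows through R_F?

I ≈ 1.28 µA

ΣG = 1/3.11 + 1/13.2 + 1/5.09 + 1/19.8 + 1/28.9 = 0.6789.
R_F takes the fraction G_k/ΣG = 0.05051/0.6789 = 0.07440, so I = 17.2 × 0.07440 = 1.280 µA.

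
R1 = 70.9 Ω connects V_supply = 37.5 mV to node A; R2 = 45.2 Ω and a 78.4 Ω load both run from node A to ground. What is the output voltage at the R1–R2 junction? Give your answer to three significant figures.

First combine the lower leg with the load: R2 ‖ R_L = 28.67 Ω.
Now apply the divider: V_out = 37.5 × 0.2879 = 10.80 mV.
(Unloaded it would be 14.6 mV; the load pulls it down.)

V_out ≈ 10.8 mV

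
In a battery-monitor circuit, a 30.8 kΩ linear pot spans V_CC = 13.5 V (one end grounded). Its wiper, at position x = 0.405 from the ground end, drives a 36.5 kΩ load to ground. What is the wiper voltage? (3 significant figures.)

V_out ≈ 4.54 V

The pot divides into 18.33 kΩ above the wiper and 12.47 kΩ below.
R_L loads the lower segment: effective lower R = 9.297 kΩ.
Then V_out = V_CC · 9.297/(18.33 + 9.297) = 4.544 V.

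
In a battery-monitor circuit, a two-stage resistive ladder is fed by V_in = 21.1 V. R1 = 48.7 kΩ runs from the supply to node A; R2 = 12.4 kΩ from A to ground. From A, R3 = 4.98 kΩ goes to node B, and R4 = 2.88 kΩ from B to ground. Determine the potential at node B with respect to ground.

Node A sees R2 in parallel with the series input of stage 2, R3 + R4 = 7.860 kΩ.
R2 ‖ (R3+R4) = 4.811 kΩ.
V_A = 21.1 × 4.811/(48.7 + 4.811) = 1.897 V.
Stage 2 is unloaded, so V_B = V_A · R4/(R3+R4) = 1.897 × 2.88/7.860 = 0.6951 V.

V_B ≈ 0.695 V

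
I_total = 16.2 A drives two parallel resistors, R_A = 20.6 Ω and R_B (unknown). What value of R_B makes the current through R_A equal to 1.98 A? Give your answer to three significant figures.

R_B ≈ 2.87 Ω

Two-branch current divider: I_A = I_total · R_B/(R_A + R_B).
With f = 0.1222, R_B = R_A · f/(1−f) = 20.6 × 0.1392 = 2.868 Ω.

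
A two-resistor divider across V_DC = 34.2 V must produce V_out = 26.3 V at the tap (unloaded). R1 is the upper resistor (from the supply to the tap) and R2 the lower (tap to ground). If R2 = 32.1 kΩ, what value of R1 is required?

R1 ≈ 9.64 kΩ

Required fraction k = V_out/V_DC = 0.7690.
R1 = R2·(1/k − 1) = 32.1 × 0.3004 = 9.642 kΩ.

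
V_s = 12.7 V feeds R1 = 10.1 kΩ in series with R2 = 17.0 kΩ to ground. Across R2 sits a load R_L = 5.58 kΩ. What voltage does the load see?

V_out ≈ 3.73 V

R2 ‖ R_L = (17.0 × 5.58)/(17.0 + 5.58) = 4.201 kΩ.
Voltage divider with the loaded lower leg: V_out = 12.7 × 4.201/(10.1 + 4.201) = 12.7 × 0.2938 = 3.731 V.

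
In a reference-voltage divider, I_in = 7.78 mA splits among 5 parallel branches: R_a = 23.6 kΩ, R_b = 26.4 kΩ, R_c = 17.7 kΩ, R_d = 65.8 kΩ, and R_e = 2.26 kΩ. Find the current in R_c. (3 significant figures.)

ΣG = 1/23.6 + 1/26.4 + 1/17.7 + 1/65.8 + 1/2.26 = 0.5944.
Current divider: I(R_c) = I_in · G_k/ΣG = 7.78 × (0.05650/0.5944) = 7.78 × 0.09505 = 0.7395 mA.

I ≈ 0.739 mA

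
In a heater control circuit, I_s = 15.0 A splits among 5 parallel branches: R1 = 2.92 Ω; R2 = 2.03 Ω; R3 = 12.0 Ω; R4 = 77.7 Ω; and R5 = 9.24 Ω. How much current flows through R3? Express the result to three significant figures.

I ≈ 1.20 A

Conductances: ΣG = 1/2.92 + 1/2.03 + 1/12.0 + 1/77.7 + 1/9.24 = 1.040 (1/Ω).
By the current-divider rule, I = I_s · G_k/ΣG = 15.0 × 0.08017 = 1.202 A.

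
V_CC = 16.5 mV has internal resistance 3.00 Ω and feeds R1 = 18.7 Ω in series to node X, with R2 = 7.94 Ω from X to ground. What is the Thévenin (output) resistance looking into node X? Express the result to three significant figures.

R1' = 3.00 + 18.7 = 21.70 Ω (source resistance + R1).
Looking into X with the source shorted: R_th = R1'·R2/(R1'+R2) = 21.70 × 7.94/29.64 = 5.813 Ω.

R_th ≈ 5.81 Ω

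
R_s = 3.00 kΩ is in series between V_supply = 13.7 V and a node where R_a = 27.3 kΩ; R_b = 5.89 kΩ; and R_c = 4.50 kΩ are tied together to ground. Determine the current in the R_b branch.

Combine the parallel branches: R_p = (1/27.3 + 1/5.89 + 1/4.50)⁻¹ = 2.333 kΩ.
V_A by voltage divider: V_A = 13.7 × 2.333/(3.00 + 2.333) = 5.993 V.
I(R_b) = V_A / R_b = 5.993/5.89 = 1.018 mA.
(Equivalently: I_total = 2.569 mA, then current-divider fraction G_k/ΣG = 0.3961.)

I ≈ 1.02 mA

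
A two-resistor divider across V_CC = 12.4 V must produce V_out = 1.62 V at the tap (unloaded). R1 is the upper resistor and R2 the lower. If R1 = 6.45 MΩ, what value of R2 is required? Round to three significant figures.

R2 ≈ 0.969 MΩ

The divider ratio is R2/(R1+R2) = 1.62/12.4 = 0.1306.
R2 = R1 · 0.1306/(1 − 0.1306) = 0.9693 MΩ.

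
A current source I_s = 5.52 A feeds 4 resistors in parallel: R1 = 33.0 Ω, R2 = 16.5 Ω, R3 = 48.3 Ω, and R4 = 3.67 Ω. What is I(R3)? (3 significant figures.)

I ≈ 0.298 A

Conductances: ΣG = 1/33.0 + 1/16.5 + 1/48.3 + 1/3.67 = 0.3841 (1/Ω).
Current divider: I(R3) = I_s · G_k/ΣG = 5.52 × (0.02070/0.3841) = 5.52 × 0.05390 = 0.2975 A.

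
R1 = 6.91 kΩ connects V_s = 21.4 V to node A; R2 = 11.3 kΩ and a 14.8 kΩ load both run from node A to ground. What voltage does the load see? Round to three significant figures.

First combine the lower leg with the load: R2 ‖ R_L = 6.408 kΩ.
Voltage divider with the loaded lower leg: V_out = 21.4 × 6.408/(6.91 + 6.408) = 21.4 × 0.4811 = 10.30 V.
(Unloaded it would be 13.3 V; the load pulls it down.)

V_out ≈ 10.3 V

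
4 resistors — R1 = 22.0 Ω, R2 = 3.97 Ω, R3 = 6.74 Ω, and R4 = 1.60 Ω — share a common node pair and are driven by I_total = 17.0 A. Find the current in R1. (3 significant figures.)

I ≈ 0.722 A

Total conductance ΣG = 1/22.0 + 1/3.97 + 1/6.74 + 1/1.60 = 1.071 (units of 1/Ω).
R1 takes the fraction G_k/ΣG = 0.04545/1.071 = 0.04245, so I = 17.0 × 0.04245 = 0.7217 A.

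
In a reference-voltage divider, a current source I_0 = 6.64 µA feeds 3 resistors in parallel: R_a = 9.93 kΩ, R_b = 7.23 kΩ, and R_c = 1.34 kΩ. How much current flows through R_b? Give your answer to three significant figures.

I ≈ 0.932 µA

ΣG = 1/9.93 + 1/7.23 + 1/1.34 = 0.9853.
R_b takes the fraction G_k/ΣG = 0.1383/0.9853 = 0.1404, so I = 6.64 × 0.1404 = 0.9321 µA.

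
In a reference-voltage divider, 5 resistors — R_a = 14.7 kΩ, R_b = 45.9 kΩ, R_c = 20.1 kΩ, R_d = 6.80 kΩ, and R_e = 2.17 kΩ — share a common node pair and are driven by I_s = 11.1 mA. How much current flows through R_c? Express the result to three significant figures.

ΣG = 1/14.7 + 1/45.9 + 1/20.1 + 1/6.80 + 1/2.17 = 0.7475.
Current divider: I(R_c) = I_s · G_k/ΣG = 11.1 × (0.04975/0.7475) = 11.1 × 0.06656 = 0.7388 mA.

I ≈ 0.739 mA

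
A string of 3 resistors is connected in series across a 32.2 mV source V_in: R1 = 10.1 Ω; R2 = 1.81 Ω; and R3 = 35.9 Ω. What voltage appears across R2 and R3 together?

V ≈ 25.4 mV

ΣR = 10.1 + 1.81 + 35.9 = 47.81 Ω.
R_{R2..R3} = 1.81 + 35.9 = 37.71 Ω.
By the voltage-divider rule, V = 32.2 × 37.71/47.81 = 25.40 mV.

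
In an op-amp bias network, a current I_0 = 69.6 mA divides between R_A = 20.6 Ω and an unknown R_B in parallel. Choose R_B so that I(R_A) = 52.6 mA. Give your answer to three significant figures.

R_B ≈ 63.7 Ω

The fraction through R_A equals R_B/(R_A+R_B).
With f = 0.7557, R_B = R_A · f/(1−f) = 20.6 × 3.094 = 63.74 Ω.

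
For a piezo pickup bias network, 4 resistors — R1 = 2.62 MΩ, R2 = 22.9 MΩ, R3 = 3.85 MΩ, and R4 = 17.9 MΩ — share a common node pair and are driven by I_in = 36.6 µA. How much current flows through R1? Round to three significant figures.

I ≈ 18.9 µA

Total conductance ΣG = 1/2.62 + 1/22.9 + 1/3.85 + 1/17.9 = 0.7410 (units of 1/MΩ).
R1 takes the fraction G_k/ΣG = 0.3817/0.7410 = 0.5151, so I = 36.6 × 0.5151 = 18.85 µA.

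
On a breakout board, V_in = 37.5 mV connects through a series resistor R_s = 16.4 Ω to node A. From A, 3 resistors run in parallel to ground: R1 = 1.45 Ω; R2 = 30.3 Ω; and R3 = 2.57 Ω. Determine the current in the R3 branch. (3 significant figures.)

I ≈ 0.759 mA

Combine the parallel branches: R_p = (1/1.45 + 1/30.3 + 1/2.57)⁻¹ = 0.8995 Ω.
V_A = 37.5 × 0.8995/17.30 = 1.950 mV.
I(R3) = V_A / R3 = 1.950/2.57 = 0.7587 mA.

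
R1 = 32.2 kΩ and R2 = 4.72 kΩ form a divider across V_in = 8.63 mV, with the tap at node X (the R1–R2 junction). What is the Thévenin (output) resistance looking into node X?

Zeroing V_in shorts the top of R1 to ground, so R_th = R1 ‖ R2 = 4.117 kΩ.

R_th ≈ 4.12 kΩ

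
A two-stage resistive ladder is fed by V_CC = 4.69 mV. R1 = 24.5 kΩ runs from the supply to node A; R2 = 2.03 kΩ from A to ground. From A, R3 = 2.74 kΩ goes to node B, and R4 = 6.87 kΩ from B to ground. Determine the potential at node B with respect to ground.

Looking into the second stage from A: R3 + R4 = 9.610 kΩ appears in parallel with R2.
R2 ‖ (R3+R4) = 1.676 kΩ.
First divider: V_A = V_CC · 1.676/(24.5 + 1.676) = 0.3003 mV.
Stage 2 is unloaded, so V_B = V_A · R4/(R3+R4) = 0.3003 × 6.87/9.610 = 0.2147 mV.

V_B ≈ 0.215 mV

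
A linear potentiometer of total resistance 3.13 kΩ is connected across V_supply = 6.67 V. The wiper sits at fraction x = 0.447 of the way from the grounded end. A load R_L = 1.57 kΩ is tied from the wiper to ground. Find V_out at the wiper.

The pot divides into 1.731 kΩ above the wiper and 1.399 kΩ below.
(x·R_p) ‖ R_L = 0.7398 kΩ.
V_out = 6.67 × 0.7398/(1.731 + 0.7398) = 1.997 V.

V_out ≈ 2.00 V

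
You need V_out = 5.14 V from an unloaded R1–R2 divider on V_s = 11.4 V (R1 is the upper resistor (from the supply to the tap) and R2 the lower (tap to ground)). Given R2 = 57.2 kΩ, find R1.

V_out/V_s = R2/(R1+R2) = 0.4509.
R1 = R2·(1/k − 1) = 57.2 × 1.218 = 69.66 kΩ.

R1 ≈ 69.7 kΩ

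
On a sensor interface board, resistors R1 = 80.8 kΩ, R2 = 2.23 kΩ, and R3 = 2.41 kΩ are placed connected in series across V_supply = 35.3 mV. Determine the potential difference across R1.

V ≈ 33.4 mV

Total series resistance ΣR = 80.8 + 2.23 + 2.41 = 85.44 kΩ.
V = V_supply · R/ΣR = 35.3 × 0.9457 = 33.38 mV.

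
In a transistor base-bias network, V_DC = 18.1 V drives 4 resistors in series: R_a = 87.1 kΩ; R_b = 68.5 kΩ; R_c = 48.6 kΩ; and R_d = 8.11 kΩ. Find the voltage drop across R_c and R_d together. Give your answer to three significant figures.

V ≈ 4.83 V

ΣR = 87.1 + 68.5 + 48.6 + 8.11 = 212.3 kΩ.
R_{R_c..R_d} = 48.6 + 8.11 = 56.71 kΩ.
By the voltage-divider rule, V = 18.1 × 56.71/212.3 = 4.835 V.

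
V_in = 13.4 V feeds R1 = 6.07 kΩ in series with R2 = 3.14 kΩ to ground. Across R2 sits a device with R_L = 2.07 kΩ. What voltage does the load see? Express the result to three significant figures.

The load sits in parallel with R2, giving an effective lower resistance R2' = R2·R_L/(R2+R_L) = 1.248 kΩ.
Then V_out = V_in · R2'/(R1 + R2') = 13.4 × 1.248/7.318 = 2.285 V.
(Unloaded it would be 4.57 V; the load pulls it down.)

V_out ≈ 2.28 V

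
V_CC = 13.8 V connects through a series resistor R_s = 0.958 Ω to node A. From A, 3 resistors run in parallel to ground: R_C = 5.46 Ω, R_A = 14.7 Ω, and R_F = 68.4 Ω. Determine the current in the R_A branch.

Parallel bank: R_p = 1/(1/5.46 + 1/14.7 + 1/68.4) = 3.762 Ω.
Node voltage V_A = V_CC · R_p/(R_s + R_p) = 13.8 × 0.7970 = 11.00 V.
Branch current I = V_A/R_A = 11.00/14.7 = 0.7482 A.
(Equivalently: I_total = 2.924 A, then current-divider fraction G_k/ΣG = 0.2559.)

I ≈ 0.748 A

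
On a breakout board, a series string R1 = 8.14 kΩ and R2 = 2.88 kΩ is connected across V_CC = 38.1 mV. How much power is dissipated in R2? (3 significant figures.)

The common current is I = 38.1/11.02 = 3.457 µA.
P(R2) = I²·R2 = (3.457)² × 2.88 = 34.43 nW.

P ≈ 34.4 nW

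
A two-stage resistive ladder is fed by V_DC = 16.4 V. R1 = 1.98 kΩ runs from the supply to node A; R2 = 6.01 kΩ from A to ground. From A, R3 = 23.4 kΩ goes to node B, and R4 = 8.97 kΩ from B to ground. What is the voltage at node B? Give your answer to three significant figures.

Node A sees R2 in parallel with the series input of stage 2, R3 + R4 = 32.37 kΩ.
R2 ‖ (R3+R4) = 5.069 kΩ.
First divider: V_A = V_DC · 5.069/(1.98 + 5.069) = 11.79 V.
Stage 2 is unloaded, so V_B = V_A · R4/(R3+R4) = 11.79 × 8.97/32.37 = 3.268 V.

V_B ≈ 3.27 V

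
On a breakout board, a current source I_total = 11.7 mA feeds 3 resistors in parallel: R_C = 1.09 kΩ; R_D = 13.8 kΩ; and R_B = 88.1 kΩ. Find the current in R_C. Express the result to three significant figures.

Total conductance ΣG = 1/1.09 + 1/13.8 + 1/88.1 = 1.001 (units of 1/kΩ).
Current divider: I(R_C) = I_total · G_k/ΣG = 11.7 × (0.9174/1.001) = 11.7 × 0.9163 = 10.72 mA.

I ≈ 10.7 mA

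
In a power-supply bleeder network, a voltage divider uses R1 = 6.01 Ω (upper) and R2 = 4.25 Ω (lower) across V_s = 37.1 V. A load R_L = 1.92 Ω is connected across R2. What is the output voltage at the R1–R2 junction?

R2 ‖ R_L = (4.25 × 1.92)/(4.25 + 1.92) = 1.323 Ω.
Now apply the divider: V_out = 37.1 × 0.1804 = 6.692 V.
(Unloaded it would be 15.4 V; the load pulls it down.)

V_out ≈ 6.69 V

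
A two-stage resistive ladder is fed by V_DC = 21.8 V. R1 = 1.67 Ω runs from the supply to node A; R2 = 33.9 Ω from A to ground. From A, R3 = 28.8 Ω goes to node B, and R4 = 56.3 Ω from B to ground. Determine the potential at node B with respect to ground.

The second stage (R3 + R4 = 85.10 Ω) loads node A in parallel with R2.
Effective lower resistance at A: R2 ‖ 85.10 = 24.24 Ω.
First divider: V_A = V_DC · 24.24/(1.67 + 24.24) = 20.40 V.
Then the unloaded second divider: V_B = V_A × R4/(R3+R4) = 20.40 × 0.6616 = 13.49 V.

V_B ≈ 13.5 V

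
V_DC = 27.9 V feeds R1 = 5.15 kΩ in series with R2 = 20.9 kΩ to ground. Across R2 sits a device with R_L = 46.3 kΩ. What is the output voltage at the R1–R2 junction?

V_out ≈ 20.6 V

The load sits in parallel with R2, giving an effective lower resistance R2' = R2·R_L/(R2+R_L) = 14.40 kΩ.
Now apply the divider: V_out = 27.9 × 0.7366 = 20.55 V.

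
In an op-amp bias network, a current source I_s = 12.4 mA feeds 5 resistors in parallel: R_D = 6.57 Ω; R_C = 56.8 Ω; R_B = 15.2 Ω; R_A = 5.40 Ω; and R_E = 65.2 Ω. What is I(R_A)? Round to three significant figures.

Total conductance ΣG = 1/6.57 + 1/56.8 + 1/15.2 + 1/5.40 + 1/65.2 = 0.4361 (units of 1/Ω).
R_A takes the fraction G_k/ΣG = 0.1852/0.4361 = 0.4246, so I = 12.4 × 0.4246 = 5.265 mA.

I ≈ 5.27 mA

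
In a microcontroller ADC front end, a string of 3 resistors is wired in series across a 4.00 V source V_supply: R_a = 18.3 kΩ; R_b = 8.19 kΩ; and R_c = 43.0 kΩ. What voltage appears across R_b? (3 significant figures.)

ΣR = 18.3 + 8.19 + 43.0 = 69.49 kΩ.
By the voltage-divider rule, V = 4.00 × 8.190/69.49 = 0.4714 V.

V ≈ 0.471 V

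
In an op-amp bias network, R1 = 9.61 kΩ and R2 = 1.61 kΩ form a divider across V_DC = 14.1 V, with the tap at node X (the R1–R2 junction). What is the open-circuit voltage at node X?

With X open, the divider is unloaded: V_th = 14.1 × 1.61/11.22 = 2.023 V.

V_th ≈ 2.02 V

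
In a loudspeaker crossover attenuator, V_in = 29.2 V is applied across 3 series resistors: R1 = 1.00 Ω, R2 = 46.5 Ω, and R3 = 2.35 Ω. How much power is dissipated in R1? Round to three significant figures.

P ≈ 0.343 W

The common current is I = 29.2/49.85 = 0.5858 A.
V(R1) = I·R = 0.5858 V; P = V·I = 0.5858 × 0.5858 = 0.3431 W.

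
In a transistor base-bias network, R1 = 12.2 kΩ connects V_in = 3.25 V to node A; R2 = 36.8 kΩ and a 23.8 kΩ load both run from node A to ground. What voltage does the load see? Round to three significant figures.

V_out ≈ 1.76 V

First combine the lower leg with the load: R2 ‖ R_L = 14.45 kΩ.
Then V_out = V_in · R2'/(R1 + R2') = 3.25 × 14.45/26.65 = 1.762 V.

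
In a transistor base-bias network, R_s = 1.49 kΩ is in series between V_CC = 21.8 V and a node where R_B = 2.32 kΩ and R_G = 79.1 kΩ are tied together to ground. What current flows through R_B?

I ≈ 5.66 mA

Equivalent of the parallel group: R_p = 2.254 kΩ.
V_A = 21.8 × 2.254/3.744 = 13.12 V.
I(R_B) = V_A / R_B = 13.12/2.32 = 5.657 mA.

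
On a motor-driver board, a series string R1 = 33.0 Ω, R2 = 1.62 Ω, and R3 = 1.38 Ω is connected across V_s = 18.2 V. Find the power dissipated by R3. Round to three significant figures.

ΣR = 36.00 Ω → I = 18.2/36.00 = 0.5056 A.
V(R3) = I·R = 0.6977 V; P = V·I = 0.6977 × 0.5056 = 0.3527 W.

P ≈ 0.353 W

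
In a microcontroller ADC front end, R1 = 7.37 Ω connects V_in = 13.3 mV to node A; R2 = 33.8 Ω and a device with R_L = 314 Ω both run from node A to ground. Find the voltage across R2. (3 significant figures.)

The load sits in parallel with R2, giving an effective lower resistance R2' = R2·R_L/(R2+R_L) = 30.52 Ω.
Then V_out = V_in · R2'/(R1 + R2') = 13.3 × 30.52/37.89 = 10.71 mV.

V_out ≈ 10.7 mV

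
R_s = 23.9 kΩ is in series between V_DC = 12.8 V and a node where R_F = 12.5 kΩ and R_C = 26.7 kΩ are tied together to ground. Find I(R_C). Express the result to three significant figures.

I ≈ 0.126 mA

Parallel bank: R_p = 1/(1/12.5 + 1/26.7) = 8.514 kΩ.
Node voltage V_A = V_DC · R_p/(R_s + R_p) = 12.8 × 0.2627 = 3.362 V.
I(R_C) = V_A / R_C = 3.362/26.7 = 0.1259 mA.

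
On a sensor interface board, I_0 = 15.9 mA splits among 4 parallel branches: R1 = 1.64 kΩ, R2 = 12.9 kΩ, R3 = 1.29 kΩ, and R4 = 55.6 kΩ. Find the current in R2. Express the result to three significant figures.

I ≈ 0.833 mA

Total conductance ΣG = 1/1.64 + 1/12.9 + 1/1.29 + 1/55.6 = 1.480 (units of 1/kΩ).
By the current-divider rule, I = I_0 · G_k/ΣG = 15.9 × 0.05236 = 0.8326 mA.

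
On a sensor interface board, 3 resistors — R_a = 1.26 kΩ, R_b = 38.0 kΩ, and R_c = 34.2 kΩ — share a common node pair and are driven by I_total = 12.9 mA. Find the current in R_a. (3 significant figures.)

I ≈ 12.1 mA

ΣG = 1/1.26 + 1/38.0 + 1/34.2 = 0.8492.
R_a takes the fraction G_k/ΣG = 0.7937/0.8492 = 0.9346, so I = 12.9 × 0.9346 = 12.06 mA.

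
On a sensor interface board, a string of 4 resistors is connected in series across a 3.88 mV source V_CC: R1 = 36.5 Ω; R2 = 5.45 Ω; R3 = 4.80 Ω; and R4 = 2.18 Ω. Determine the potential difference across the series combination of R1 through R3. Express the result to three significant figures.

Total series resistance ΣR = 36.5 + 5.45 + 4.80 + 2.18 = 48.93 Ω.
R_{R1..R3} = 36.5 + 5.45 + 4.80 = 46.75 Ω.
Voltage divider: V = V_CC · (46.75 / 48.93) = 3.88 × 0.9554 = 3.707 mV.

V ≈ 3.71 mV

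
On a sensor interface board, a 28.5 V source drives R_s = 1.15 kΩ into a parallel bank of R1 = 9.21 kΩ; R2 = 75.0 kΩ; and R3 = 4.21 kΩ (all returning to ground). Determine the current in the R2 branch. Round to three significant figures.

I ≈ 0.269 mA

Equivalent of the parallel group: R_p = 2.782 kΩ.
V_A by voltage divider: V_A = 28.5 × 2.782/(1.15 + 2.782) = 20.16 V.
I(R2) = V_A / R2 = 20.16/75.0 = 0.2689 mA.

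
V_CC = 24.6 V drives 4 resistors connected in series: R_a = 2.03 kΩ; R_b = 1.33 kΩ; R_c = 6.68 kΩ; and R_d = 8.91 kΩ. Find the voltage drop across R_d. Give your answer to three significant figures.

V ≈ 11.6 V

ΣR = 2.03 + 1.33 + 6.68 + 8.91 = 18.95 kΩ.
V = V_CC · R/ΣR = 24.6 × 0.4702 = 11.57 V.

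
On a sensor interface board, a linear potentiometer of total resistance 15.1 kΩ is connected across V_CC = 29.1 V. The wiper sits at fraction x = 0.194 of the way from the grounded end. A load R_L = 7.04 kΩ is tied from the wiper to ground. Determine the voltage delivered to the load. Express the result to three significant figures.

Split the track: R_lower = x·R_p = 2.929 kΩ, R_upper = (1−x)·R_p = 12.17 kΩ.
(x·R_p) ‖ R_L = 2.069 kΩ.
Then V_out = V_CC · 2.069/(12.17 + 2.069) = 4.228 V.

V_out ≈ 4.23 V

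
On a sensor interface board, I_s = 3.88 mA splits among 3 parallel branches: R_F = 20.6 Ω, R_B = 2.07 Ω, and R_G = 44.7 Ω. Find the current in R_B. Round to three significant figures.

I ≈ 3.38 mA

ΣG = 1/20.6 + 1/2.07 + 1/44.7 = 0.5540.
Current divider: I(R_B) = I_s · G_k/ΣG = 3.88 × (0.4831/0.5540) = 3.88 × 0.8720 = 3.383 mA.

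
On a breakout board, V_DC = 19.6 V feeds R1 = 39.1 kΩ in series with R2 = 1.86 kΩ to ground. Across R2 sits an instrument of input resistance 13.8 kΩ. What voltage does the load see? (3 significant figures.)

The load sits in parallel with R2, giving an effective lower resistance R2' = R2·R_L/(R2+R_L) = 1.639 kΩ.
Then V_out = V_DC · R2'/(R1 + R2') = 19.6 × 1.639/40.74 = 0.7886 V.

V_out ≈ 0.789 V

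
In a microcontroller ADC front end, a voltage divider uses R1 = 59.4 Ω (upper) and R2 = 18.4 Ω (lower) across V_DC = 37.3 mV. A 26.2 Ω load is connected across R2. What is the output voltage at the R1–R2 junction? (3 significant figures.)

R2 ‖ R_L = (18.4 × 26.2)/(18.4 + 26.2) = 10.81 Ω.
Voltage divider with the loaded lower leg: V_out = 37.3 × 10.81/(59.4 + 10.81) = 37.3 × 0.1540 = 5.742 mV.

V_out ≈ 5.74 mV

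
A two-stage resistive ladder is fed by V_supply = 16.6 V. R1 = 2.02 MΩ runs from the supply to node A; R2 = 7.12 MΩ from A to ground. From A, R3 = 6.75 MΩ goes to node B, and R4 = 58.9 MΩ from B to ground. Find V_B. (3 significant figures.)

V_B ≈ 11.3 V

Node A sees R2 in parallel with the series input of stage 2, R3 + R4 = 65.65 MΩ.
R2 ‖ (R3+R4) = 6.423 MΩ.
So V_A = 16.6 × 0.7608 = 12.63 V.
V_B = V_A × 0.8972 = 11.33 V.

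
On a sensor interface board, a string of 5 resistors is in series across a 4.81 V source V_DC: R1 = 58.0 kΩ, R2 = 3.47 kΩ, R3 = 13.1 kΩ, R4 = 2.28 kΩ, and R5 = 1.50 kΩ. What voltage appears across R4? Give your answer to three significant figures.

V ≈ 0.140 V

ΣR = 58.0 + 3.47 + 13.1 + 2.28 + 1.50 = 78.35 kΩ.
V = V_DC · R/ΣR = 4.81 × 0.02910 = 0.1400 V.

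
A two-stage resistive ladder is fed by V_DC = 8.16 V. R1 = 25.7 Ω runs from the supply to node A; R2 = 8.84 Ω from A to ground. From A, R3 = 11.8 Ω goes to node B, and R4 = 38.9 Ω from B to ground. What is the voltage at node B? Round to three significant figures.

Node A sees R2 in parallel with the series input of stage 2, R3 + R4 = 50.70 Ω.
Effective lower resistance at A: R2 ‖ 50.70 = 7.528 Ω.
First divider: V_A = V_DC · 7.528/(25.7 + 7.528) = 1.849 V.
V_B = V_A × 0.7673 = 1.418 V.

V_B ≈ 1.42 V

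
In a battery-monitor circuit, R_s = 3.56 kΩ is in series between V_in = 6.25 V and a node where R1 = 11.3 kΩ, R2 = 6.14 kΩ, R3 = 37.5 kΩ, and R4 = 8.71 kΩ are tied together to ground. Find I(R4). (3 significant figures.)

Combine the parallel branches: R_p = (1/11.3 + 1/6.14 + 1/37.5 + 1/8.71)⁻¹ = 2.546 kΩ.
V_A = 6.25 × 2.546/6.106 = 2.606 V.
I(R4) = V_A / R4 = 2.606/8.71 = 0.2992 mA.

I ≈ 0.299 mA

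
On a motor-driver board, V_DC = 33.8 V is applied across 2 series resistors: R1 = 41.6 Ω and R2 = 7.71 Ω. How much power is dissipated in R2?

P ≈ 3.62 W

ΣR = 49.31 Ω → I = 33.8/49.31 = 0.6855 A.
P = I²R = 0.4699 × 7.71 = 3.623 W.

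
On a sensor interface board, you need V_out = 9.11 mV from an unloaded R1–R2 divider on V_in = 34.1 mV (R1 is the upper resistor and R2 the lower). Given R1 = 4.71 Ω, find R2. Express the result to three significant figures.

The divider ratio is R2/(R1+R2) = 9.11/34.1 = 0.2672.
R2 = R1 · 0.2672/(1 − 0.2672) = 1.717 Ω.

R2 ≈ 1.72 Ω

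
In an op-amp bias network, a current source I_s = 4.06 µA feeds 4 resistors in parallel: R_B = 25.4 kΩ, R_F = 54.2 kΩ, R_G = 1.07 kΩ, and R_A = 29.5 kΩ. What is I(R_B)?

I ≈ 0.156 µA

ΣG = 1/25.4 + 1/54.2 + 1/1.07 + 1/29.5 = 1.026.
By the current-divider rule, I = I_s · G_k/ΣG = 4.06 × 0.03836 = 0.1557 µA.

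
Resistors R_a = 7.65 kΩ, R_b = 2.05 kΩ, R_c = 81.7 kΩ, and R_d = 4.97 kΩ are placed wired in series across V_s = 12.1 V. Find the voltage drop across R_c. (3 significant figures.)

Series total: ΣR = 7.65 + 2.05 + 81.7 + 4.97 = 96.37 kΩ.
Voltage divider: V = V_s · (81.70 / 96.37) = 12.1 × 0.8478 = 10.26 V.

V ≈ 10.3 V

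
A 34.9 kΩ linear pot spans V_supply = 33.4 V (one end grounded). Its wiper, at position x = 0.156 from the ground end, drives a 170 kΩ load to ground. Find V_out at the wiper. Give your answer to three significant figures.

Lower segment x·R_p = 5.444 kΩ; upper segment (1−x)·R_p = 29.46 kΩ.
Lower segment in parallel with the load: 5.444 ‖ 170 = 5.275 kΩ.
V_out = 33.4 × 5.275/(29.46 + 5.275) = 5.073 V.
(Unloaded: V_out = x·V_supply = 5.21 V.)

V_out ≈ 5.07 V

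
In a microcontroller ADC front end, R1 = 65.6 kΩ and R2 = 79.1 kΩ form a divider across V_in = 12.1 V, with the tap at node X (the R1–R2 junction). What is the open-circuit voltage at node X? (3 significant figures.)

With X open, the divider is unloaded: V_th = 12.1 × 79.1/144.7 = 6.614 V.

V_th ≈ 6.61 V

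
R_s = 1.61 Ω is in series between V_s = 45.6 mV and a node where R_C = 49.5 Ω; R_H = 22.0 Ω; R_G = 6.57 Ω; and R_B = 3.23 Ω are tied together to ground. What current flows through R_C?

I ≈ 0.498 mA

Equivalent of the parallel group: R_p = 1.896 Ω.
V_A by voltage divider: V_A = 45.6 × 1.896/(1.61 + 1.896) = 24.66 mV.
Branch current I = V_A/R_C = 24.66/49.5 = 0.4982 mA.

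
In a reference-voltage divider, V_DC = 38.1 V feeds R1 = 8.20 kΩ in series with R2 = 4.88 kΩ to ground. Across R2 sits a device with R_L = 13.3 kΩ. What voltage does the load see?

V_out ≈ 11.6 V

First combine the lower leg with the load: R2 ‖ R_L = 3.570 kΩ.
Now apply the divider: V_out = 38.1 × 0.3033 = 11.56 V.
(Unloaded it would be 14.2 V; the load pulls it down.)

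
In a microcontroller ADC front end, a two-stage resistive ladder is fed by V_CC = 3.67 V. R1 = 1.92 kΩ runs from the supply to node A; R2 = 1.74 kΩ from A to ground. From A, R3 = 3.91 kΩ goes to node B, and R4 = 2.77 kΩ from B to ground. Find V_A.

V_A ≈ 1.54 V

Looking into the second stage from A: R3 + R4 = 6.680 kΩ appears in parallel with R2.
R2 ‖ (R3+R4) = 1.380 kΩ.
First divider: V_A = V_CC · 1.380/(1.92 + 1.380) = 1.535 V.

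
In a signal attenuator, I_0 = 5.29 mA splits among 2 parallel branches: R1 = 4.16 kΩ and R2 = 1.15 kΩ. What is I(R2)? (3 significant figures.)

I ≈ 4.14 mA

With just two branches, the current splits inversely with resistance.
I(R2) = 5.29 × 4.16/(4.16 + 1.15) = 5.29 × 0.7834 = 4.144 mA.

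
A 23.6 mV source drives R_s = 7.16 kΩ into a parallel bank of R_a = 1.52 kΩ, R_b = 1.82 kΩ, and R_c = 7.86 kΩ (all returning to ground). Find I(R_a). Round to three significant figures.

I ≈ 1.47 µA

Equivalent of the parallel group: R_p = 0.7493 kΩ.
V_A by voltage divider: V_A = 23.6 × 0.7493/(7.16 + 0.7493) = 2.236 mV.
I(R_a) = V_A / R_a = 2.236/1.52 = 1.471 µA.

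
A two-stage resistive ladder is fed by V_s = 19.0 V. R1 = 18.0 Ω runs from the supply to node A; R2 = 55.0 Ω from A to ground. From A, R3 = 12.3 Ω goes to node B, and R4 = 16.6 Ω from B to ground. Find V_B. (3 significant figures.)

Looking into the second stage from A: R3 + R4 = 28.90 Ω appears in parallel with R2.
R2 ‖ (R3+R4) = 18.95 Ω.
First divider: V_A = V_s · 18.95/(18.0 + 18.95) = 9.743 V.
Stage 2 is unloaded, so V_B = V_A · R4/(R3+R4) = 9.743 × 16.6/28.90 = 5.596 V.

V_B ≈ 5.60 V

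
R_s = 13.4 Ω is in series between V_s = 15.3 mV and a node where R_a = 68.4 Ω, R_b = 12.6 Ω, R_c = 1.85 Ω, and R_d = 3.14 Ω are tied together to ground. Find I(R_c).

I ≈ 0.601 mA

Equivalent of the parallel group: R_p = 1.049 Ω.
V_A = 15.3 × 1.049/14.45 = 1.111 mV.
Branch current I = V_A/R_c = 1.111/1.85 = 0.6006 mA.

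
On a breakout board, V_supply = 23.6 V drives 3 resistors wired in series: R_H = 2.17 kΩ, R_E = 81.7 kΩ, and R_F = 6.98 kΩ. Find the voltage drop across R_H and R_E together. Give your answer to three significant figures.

Total series resistance ΣR = 2.17 + 81.7 + 6.98 = 90.85 kΩ.
R_{R_H..R_E} = 2.17 + 81.7 = 83.87 kΩ.
V = V_supply · R/ΣR = 23.6 × 0.9232 = 21.79 V.

V ≈ 21.8 V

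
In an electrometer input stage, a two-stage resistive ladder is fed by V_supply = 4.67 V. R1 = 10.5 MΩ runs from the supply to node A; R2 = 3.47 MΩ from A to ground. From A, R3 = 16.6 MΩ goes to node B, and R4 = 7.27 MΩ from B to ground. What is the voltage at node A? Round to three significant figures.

V_A ≈ 1.05 V

Node A sees R2 in parallel with the series input of stage 2, R3 + R4 = 23.87 MΩ.
Effective lower resistance at A: R2 ‖ 23.87 = 3.030 MΩ.
First divider: V_A = V_supply · 3.030/(10.5 + 3.030) = 1.046 V.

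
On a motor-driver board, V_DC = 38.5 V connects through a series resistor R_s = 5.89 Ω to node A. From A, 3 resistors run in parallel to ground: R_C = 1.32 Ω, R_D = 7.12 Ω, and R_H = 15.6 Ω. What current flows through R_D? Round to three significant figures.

I ≈ 0.811 A

Combine the parallel branches: R_p = (1/1.32 + 1/7.12 + 1/15.6)⁻¹ = 1.039 Ω.
Node voltage V_A = V_DC · R_p/(R_s + R_p) = 38.5 × 0.1500 = 5.775 V.
Branch current I = V_A/R_D = 5.775/7.12 = 0.8111 A.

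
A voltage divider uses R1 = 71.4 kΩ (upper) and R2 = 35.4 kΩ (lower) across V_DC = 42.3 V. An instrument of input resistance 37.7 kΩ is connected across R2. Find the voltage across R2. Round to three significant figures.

V_out ≈ 8.61 V

R2 ‖ R_L = (35.4 × 37.7)/(35.4 + 37.7) = 18.26 kΩ.
Voltage divider with the loaded lower leg: V_out = 42.3 × 18.26/(71.4 + 18.26) = 42.3 × 0.2036 = 8.614 V.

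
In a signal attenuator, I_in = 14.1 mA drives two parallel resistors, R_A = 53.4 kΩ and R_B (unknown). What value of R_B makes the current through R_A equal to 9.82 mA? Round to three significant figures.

Two-branch current divider: I_A = I_in · R_B/(R_A + R_B).
With f = 0.6965, R_B = R_A · f/(1−f) = 53.4 × 2.294 = 122.5 kΩ.

R_B ≈ 123 kΩ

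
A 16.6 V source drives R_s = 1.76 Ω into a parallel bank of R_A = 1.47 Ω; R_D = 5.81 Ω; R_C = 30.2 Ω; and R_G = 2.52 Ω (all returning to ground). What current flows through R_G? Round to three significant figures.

I ≈ 2.02 A

Equivalent of the parallel group: R_p = 0.7798 Ω.
V_A by voltage divider: V_A = 16.6 × 0.7798/(1.76 + 0.7798) = 5.097 V.
I(R_G) = V_A / R_G = 5.097/2.52 = 2.023 A.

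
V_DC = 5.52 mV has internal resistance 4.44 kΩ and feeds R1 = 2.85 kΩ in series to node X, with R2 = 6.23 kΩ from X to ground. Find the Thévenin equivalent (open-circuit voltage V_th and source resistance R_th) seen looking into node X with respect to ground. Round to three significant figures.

R1' = 4.44 + 2.85 = 7.290 kΩ (source resistance + R1).
With X open, the divider is unloaded: V_th = 5.52 × 6.23/13.52 = 2.544 mV.
Looking into X with the source shorted: R_th = R1'·R2/(R1'+R2) = 7.290 × 6.23/13.52 = 3.359 kΩ.

V_th ≈ 2.54 mV, R_th ≈ 3.36 kΩ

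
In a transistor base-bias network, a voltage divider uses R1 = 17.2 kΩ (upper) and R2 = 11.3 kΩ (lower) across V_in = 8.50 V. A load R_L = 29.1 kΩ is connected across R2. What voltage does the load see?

V_out ≈ 2.73 V

First combine the lower leg with the load: R2 ‖ R_L = 8.139 kΩ.
Voltage divider with the loaded lower leg: V_out = 8.50 × 8.139/(17.2 + 8.139) = 8.50 × 0.3212 = 2.730 V.
(Unloaded it would be 3.37 V; the load pulls it down.)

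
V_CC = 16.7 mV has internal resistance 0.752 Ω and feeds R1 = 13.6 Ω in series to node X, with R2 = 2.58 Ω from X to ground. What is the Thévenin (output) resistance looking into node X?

R_th ≈ 2.19 Ω

R1' = 0.752 + 13.6 = 14.35 Ω (source resistance + R1).
With V_CC suppressed (replaced by a short), R_th = R1' ‖ R2 = (14.35 × 2.58)/(14.35 + 2.58) = 2.187 Ω.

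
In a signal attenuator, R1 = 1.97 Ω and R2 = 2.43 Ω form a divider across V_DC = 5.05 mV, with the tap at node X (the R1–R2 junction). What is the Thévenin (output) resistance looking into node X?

With V_DC suppressed (replaced by a short), R_th = R1 ‖ R2 = (1.970 × 2.43)/(1.970 + 2.43) = 1.088 Ω.

R_th ≈ 1.09 Ω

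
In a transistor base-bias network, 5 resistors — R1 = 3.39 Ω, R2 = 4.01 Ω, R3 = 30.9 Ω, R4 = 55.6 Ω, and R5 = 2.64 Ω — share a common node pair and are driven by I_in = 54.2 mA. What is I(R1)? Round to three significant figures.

Conductances: ΣG = 1/3.39 + 1/4.01 + 1/30.9 + 1/55.6 + 1/2.64 = 0.9735 (1/Ω).
Current divider: I(R1) = I_in · G_k/ΣG = 54.2 × (0.2950/0.9735) = 54.2 × 0.3030 = 16.42 mA.

I ≈ 16.4 mA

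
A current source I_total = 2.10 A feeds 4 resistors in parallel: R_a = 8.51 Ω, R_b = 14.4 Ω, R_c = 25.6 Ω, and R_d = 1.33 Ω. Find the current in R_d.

I ≈ 1.61 A

Conductances: ΣG = 1/8.51 + 1/14.4 + 1/25.6 + 1/1.33 = 0.9779 (1/Ω).
R_d takes the fraction G_k/ΣG = 0.7519/0.9779 = 0.7689, so I = 2.10 × 0.7689 = 1.615 A.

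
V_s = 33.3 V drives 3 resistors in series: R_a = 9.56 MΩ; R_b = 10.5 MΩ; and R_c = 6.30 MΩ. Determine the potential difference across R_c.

V ≈ 7.96 V

Total series resistance ΣR = 9.56 + 10.5 + 6.30 = 26.36 MΩ.
Voltage divider: V = V_s · (6.300 / 26.36) = 33.3 × 0.2390 = 7.959 V.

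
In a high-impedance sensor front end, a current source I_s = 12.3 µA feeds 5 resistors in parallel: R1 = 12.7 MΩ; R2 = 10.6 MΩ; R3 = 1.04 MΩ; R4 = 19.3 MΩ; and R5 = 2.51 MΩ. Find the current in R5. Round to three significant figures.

I ≈ 3.09 µA

Total conductance ΣG = 1/12.7 + 1/10.6 + 1/1.04 + 1/19.3 + 1/2.51 = 1.585 (units of 1/MΩ).
By the current-divider rule, I = I_s · G_k/ΣG = 12.3 × 0.2514 = 3.092 µA.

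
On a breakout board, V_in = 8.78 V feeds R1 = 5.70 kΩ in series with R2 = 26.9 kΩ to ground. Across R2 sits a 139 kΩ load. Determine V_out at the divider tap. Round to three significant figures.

The load sits in parallel with R2, giving an effective lower resistance R2' = R2·R_L/(R2+R_L) = 22.54 kΩ.
Voltage divider with the loaded lower leg: V_out = 8.78 × 22.54/(5.70 + 22.54) = 8.78 × 0.7981 = 7.008 V.
(Unloaded it would be 7.24 V; the load pulls it down.)

V_out ≈ 7.01 V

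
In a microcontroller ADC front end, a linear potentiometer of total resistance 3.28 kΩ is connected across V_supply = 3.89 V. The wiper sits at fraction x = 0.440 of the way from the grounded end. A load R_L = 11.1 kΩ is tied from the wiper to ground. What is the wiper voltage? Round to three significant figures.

V_out ≈ 1.60 V

Split the track: R_lower = x·R_p = 1.443 kΩ, R_upper = (1−x)·R_p = 1.837 kΩ.
(x·R_p) ‖ R_L = 1.277 kΩ.
Loaded-divider output: V_out = 3.89 × 0.4101 = 1.595 V.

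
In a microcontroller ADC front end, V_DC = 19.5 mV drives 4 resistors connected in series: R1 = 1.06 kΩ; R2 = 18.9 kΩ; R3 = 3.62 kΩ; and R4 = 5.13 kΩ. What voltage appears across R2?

Series total: ΣR = 1.06 + 18.9 + 3.62 + 5.13 = 28.71 kΩ.
V = V_DC · R/ΣR = 19.5 × 0.6583 = 12.84 mV.

V ≈ 12.8 mV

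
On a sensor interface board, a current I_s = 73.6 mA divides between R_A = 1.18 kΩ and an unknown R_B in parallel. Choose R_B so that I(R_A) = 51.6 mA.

In a two-way split, I_A/I_s = R_B/(R_A + R_B).
51.6/73.6 = R_B/(R_A + R_B) → R_B = R_A · (0.7011)/(1 − 0.7011) = 1.18 × 2.345 = 2.768 kΩ.

R_B ≈ 2.77 kΩ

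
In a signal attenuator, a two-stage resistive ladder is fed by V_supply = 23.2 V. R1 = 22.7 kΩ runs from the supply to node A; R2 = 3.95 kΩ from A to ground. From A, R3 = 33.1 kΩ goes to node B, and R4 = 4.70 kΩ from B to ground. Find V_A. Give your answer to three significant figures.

Node A sees R2 in parallel with the series input of stage 2, R3 + R4 = 37.80 kΩ.
Effective lower resistance at A: R2 ‖ 37.80 = 3.576 kΩ.
V_A = 23.2 × 3.576/(22.7 + 3.576) = 3.158 V.

V_A ≈ 3.16 V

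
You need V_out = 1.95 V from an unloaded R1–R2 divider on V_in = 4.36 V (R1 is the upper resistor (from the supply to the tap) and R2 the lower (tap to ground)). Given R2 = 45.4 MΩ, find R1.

R1 ≈ 56.1 MΩ

The divider ratio is R2/(R1+R2) = 1.95/4.36 = 0.4472.
So R1 = R2 · (V_in/V_out − 1) = 45.4 × (4.36/1.95 − 1) = 45.4 × 1.236 = 56.11 MΩ.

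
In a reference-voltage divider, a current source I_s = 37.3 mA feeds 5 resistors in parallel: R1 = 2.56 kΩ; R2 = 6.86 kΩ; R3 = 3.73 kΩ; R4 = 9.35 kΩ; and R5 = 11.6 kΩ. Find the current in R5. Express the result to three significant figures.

I ≈ 3.22 mA

ΣG = 1/2.56 + 1/6.86 + 1/3.73 + 1/9.35 + 1/11.6 = 0.9977.
By the current-divider rule, I = I_s · G_k/ΣG = 37.3 × 0.08641 = 3.223 mA.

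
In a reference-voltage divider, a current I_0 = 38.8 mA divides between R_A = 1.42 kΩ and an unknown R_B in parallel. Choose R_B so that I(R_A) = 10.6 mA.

R_B ≈ 0.534 kΩ

In a two-way split, I_A/I_0 = R_B/(R_A + R_B).
With f = 0.2732, R_B = R_A · f/(1−f) = 1.42 × 0.3759 = 0.5338 kΩ.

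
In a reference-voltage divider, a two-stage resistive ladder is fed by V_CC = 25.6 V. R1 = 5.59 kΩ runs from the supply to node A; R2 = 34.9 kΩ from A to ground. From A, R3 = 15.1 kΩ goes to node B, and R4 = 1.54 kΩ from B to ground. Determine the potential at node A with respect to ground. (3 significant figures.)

V_A ≈ 17.1 V

The second stage (R3 + R4 = 16.64 kΩ) loads node A in parallel with R2.
Effective lower resistance at A: R2 ‖ 16.64 = 11.27 kΩ.
So V_A = 25.6 × 0.6684 = 17.11 V.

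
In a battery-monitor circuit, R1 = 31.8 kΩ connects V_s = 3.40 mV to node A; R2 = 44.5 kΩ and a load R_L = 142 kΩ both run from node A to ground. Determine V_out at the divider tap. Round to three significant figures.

First combine the lower leg with the load: R2 ‖ R_L = 33.88 kΩ.
Voltage divider with the loaded lower leg: V_out = 3.40 × 33.88/(31.8 + 33.88) = 3.40 × 0.5158 = 1.754 mV.

V_out ≈ 1.75 mV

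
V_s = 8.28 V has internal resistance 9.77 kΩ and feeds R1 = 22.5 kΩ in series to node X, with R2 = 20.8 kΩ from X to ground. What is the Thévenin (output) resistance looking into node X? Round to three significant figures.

R1' = 9.77 + 22.5 = 32.27 kΩ (source resistance + R1).
Looking into X with the source shorted: R_th = R1'·R2/(R1'+R2) = 32.27 × 20.8/53.07 = 12.65 kΩ.

R_th ≈ 12.6 kΩ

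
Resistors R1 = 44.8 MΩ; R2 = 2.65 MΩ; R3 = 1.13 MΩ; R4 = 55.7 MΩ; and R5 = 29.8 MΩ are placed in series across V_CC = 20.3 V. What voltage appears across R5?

V ≈ 4.51 V

Total series resistance ΣR = 44.8 + 2.65 + 1.13 + 55.7 + 29.8 = 134.1 MΩ.
By the voltage-divider rule, V = 20.3 × 29.80/134.1 = 4.512 V.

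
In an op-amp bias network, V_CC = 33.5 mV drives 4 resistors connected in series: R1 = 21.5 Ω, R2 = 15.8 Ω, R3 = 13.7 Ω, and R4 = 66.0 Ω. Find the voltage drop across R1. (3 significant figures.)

ΣR = 21.5 + 15.8 + 13.7 + 66.0 = 117.0 Ω.
V = V_CC · R/ΣR = 33.5 × 0.1838 = 6.156 mV.

V ≈ 6.16 mV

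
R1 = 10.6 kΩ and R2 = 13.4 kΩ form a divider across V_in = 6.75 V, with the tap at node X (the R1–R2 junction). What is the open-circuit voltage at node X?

V_th ≈ 3.77 V

V_th is the unloaded tap voltage: V_in · R2/(R1+R2) = 6.75 × 0.5583 = 3.769 V.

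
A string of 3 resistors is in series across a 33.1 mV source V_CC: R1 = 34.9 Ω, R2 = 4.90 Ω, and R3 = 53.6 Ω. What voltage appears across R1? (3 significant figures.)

Series total: ΣR = 34.9 + 4.90 + 53.6 = 93.40 Ω.
Voltage divider: V = V_CC · (34.90 / 93.40) = 33.1 × 0.3737 = 12.37 mV.

V ≈ 12.4 mV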